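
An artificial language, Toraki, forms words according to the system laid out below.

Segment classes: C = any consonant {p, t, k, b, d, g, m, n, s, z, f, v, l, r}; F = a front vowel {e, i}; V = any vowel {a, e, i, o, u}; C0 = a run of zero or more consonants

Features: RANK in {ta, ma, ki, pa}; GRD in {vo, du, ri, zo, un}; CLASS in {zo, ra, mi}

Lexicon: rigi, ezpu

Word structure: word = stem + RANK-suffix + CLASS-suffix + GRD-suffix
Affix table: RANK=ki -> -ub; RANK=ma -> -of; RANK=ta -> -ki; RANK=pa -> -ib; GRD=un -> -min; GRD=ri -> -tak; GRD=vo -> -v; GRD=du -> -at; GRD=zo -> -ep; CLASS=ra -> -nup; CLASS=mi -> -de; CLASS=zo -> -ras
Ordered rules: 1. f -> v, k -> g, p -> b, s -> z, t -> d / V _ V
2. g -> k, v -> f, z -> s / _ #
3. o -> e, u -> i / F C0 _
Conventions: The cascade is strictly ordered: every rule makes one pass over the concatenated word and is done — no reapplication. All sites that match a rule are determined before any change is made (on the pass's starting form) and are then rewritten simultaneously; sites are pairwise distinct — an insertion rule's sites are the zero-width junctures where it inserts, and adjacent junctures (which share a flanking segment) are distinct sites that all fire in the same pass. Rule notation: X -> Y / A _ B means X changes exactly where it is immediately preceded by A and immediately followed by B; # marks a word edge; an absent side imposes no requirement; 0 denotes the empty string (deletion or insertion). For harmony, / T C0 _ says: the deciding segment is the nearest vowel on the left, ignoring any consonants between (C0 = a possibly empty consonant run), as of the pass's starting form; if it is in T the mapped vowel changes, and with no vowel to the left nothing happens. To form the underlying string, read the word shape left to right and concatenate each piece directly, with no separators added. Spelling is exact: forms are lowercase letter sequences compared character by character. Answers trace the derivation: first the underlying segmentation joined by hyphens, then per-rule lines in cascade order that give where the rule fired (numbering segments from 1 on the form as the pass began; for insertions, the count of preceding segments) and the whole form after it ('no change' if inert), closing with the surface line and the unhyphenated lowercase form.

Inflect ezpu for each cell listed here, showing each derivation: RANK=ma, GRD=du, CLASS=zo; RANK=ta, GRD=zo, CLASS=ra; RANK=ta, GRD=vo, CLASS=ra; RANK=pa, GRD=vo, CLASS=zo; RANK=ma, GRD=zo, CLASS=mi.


cell RANK=ma, GRD=du, CLASS=zo:
underlying: ezpu-of-ras-at
1. f -> v, k -> g, p -> b, s -> z, t -> d / V _ V: fires at position(s) 9: ezpuofrazat
2. g -> k, v -> f, z -> s / _ #: no change
3. o -> e, u -> i / F C0 _: fires at position(s) 4: ezpiofrazat
surface: ezpiofrazat

cell RANK=ta, GRD=zo, CLASS=ra:
underlying: ezpu-ki-nup-ep
1. f -> v, k -> g, p -> b, s -> z, t -> d / V _ V: fires at position(s) 5, 9: ezpuginubep
2. g -> k, v -> f, z -> s / _ #: no change
3. o -> e, u -> i / F C0 _: fires at position(s) 4, 8: ezpiginibep
surface: ezpiginibep

cell RANK=ta, GRD=vo, CLASS=ra:
underlying: ezpu-ki-nup-v
1. f -> v, k -> g, p -> b, s -> z, t -> d / V _ V: fires at position(s) 5: ezpuginupv
2. g -> k, v -> f, z -> s / _ #: fires at position(s) 10: ezpuginupf
3. o -> e, u -> i / F C0 _: fires at position(s) 4, 8: ezpiginipf
surface: ezpiginipf

cell RANK=pa, GRD=vo, CLASS=zo:
underlying: ezpu-ib-ras-v
1. f -> v, k -> g, p -> b, s -> z, t -> d / V _ V: no change
2. g -> k, v -> f, z -> s / _ #: fires at position(s) 10: ezpuibrasf
3. o -> e, u -> i / F C0 _: fires at position(s) 4: ezpiibrasf
surface: ezpiibrasf

cell RANK=ma, GRD=zo, CLASS=mi:
underlying: ezpu-of-de-ep
1. f -> v, k -> g, p -> b, s -> z, t -> d / V _ V: no change
2. g -> k, v -> f, z -> s / _ #: no change
3. o -> e, u -> i / F C0 _: fires at position(s) 4: ezpiofdeep
surface: ezpiofdeep


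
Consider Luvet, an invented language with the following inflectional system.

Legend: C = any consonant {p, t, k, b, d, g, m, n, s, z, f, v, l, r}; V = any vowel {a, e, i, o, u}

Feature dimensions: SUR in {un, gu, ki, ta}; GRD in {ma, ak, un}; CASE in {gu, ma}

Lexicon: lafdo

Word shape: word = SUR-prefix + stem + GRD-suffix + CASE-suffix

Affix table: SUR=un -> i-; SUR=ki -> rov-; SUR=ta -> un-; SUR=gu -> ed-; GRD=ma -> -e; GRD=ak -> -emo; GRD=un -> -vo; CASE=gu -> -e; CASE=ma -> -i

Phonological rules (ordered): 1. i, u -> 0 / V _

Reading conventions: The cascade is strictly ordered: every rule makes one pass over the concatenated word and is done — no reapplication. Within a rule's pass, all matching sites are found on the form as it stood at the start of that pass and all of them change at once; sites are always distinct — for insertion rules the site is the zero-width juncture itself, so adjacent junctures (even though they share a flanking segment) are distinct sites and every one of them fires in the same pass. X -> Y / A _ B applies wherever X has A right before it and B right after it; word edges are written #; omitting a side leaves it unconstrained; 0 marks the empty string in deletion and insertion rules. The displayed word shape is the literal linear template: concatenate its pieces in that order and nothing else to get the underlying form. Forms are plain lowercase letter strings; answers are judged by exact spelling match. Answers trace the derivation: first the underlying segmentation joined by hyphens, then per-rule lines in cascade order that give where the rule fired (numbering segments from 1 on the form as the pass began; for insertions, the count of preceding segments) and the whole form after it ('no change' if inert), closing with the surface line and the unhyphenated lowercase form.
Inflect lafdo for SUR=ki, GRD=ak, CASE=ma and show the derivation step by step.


underlying: rov-lafdo-emo-i
1. i, u -> 0 / V _: fires at position(s) 12: rovlafdoemo
surface: rovlafdoemo


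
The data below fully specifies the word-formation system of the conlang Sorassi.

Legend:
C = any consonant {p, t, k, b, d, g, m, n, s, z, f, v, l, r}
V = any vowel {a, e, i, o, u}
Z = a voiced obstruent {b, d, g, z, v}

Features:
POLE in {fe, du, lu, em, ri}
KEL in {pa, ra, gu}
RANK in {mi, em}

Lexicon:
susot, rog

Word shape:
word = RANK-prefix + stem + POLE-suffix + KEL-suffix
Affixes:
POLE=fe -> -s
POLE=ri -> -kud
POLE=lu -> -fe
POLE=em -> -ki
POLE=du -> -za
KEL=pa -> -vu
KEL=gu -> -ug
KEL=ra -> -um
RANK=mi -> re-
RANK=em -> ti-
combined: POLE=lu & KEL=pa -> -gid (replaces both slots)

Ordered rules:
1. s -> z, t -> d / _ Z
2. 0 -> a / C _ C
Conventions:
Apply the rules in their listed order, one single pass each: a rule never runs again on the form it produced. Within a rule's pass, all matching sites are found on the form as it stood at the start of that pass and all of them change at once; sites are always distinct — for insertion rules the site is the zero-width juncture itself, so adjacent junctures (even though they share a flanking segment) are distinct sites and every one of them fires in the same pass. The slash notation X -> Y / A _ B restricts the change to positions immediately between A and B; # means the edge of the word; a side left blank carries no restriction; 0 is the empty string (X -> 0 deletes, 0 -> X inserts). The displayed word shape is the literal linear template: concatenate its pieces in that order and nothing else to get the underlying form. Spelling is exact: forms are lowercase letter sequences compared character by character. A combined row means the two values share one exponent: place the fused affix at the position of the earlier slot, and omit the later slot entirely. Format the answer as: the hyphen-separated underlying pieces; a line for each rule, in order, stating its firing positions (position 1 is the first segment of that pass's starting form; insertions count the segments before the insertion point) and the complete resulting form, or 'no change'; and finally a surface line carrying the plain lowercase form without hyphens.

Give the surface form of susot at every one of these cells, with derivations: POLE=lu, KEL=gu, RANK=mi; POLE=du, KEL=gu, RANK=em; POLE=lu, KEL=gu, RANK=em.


cell POLE=lu, KEL=gu, RANK=mi:
underlying: re-susot-fe-ug
1. s -> z, t -> d / _ Z: no change
2. 0 -> a / C _ C: inserts after position(s) 7: resusotafeug
surface: resusotafeug

cell POLE=du, KEL=gu, RANK=em:
underlying: ti-susot-za-ug
1. s -> z, t -> d / _ Z: fires at position(s) 7: tisusodzaug
2. 0 -> a / C _ C: inserts after position(s) 7: tisusodazaug
surface: tisusodazaug

cell POLE=lu, KEL=gu, RANK=em:
underlying: ti-susot-fe-ug
1. s -> z, t -> d / _ Z: no change
2. 0 -> a / C _ C: inserts after position(s) 7: tisusotafeug
surface: tisusotafeug


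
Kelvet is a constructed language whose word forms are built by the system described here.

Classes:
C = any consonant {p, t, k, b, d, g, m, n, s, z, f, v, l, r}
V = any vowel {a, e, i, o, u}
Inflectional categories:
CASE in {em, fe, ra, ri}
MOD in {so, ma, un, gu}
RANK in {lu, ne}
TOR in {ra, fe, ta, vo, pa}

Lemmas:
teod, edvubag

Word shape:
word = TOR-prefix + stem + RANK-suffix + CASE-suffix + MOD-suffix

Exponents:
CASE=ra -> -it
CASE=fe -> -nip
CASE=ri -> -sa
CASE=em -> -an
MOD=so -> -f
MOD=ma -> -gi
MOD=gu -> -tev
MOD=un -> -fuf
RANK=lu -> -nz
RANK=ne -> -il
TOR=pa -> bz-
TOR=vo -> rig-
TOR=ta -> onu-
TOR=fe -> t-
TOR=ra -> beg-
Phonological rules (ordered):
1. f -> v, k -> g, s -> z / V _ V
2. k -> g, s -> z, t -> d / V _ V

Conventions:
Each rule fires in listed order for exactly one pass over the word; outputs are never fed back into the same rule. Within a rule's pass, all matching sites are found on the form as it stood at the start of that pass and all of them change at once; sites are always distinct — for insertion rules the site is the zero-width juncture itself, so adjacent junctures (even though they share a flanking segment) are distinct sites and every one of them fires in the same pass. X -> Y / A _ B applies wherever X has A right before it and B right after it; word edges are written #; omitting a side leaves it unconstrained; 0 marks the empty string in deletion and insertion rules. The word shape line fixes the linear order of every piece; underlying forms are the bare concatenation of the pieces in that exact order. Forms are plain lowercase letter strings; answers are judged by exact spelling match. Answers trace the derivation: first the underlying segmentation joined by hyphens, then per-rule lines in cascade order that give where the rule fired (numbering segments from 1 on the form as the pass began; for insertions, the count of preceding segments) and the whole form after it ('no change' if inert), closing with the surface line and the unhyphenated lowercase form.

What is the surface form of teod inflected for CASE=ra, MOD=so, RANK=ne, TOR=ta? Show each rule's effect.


underlying: onu-teod-il-it-f
1. f -> v, k -> g, s -> z / V _ V: no change
2. k -> g, s -> z, t -> d / V _ V: fires at position(s) 4: onudeodilitf
surface: onudeodilitf


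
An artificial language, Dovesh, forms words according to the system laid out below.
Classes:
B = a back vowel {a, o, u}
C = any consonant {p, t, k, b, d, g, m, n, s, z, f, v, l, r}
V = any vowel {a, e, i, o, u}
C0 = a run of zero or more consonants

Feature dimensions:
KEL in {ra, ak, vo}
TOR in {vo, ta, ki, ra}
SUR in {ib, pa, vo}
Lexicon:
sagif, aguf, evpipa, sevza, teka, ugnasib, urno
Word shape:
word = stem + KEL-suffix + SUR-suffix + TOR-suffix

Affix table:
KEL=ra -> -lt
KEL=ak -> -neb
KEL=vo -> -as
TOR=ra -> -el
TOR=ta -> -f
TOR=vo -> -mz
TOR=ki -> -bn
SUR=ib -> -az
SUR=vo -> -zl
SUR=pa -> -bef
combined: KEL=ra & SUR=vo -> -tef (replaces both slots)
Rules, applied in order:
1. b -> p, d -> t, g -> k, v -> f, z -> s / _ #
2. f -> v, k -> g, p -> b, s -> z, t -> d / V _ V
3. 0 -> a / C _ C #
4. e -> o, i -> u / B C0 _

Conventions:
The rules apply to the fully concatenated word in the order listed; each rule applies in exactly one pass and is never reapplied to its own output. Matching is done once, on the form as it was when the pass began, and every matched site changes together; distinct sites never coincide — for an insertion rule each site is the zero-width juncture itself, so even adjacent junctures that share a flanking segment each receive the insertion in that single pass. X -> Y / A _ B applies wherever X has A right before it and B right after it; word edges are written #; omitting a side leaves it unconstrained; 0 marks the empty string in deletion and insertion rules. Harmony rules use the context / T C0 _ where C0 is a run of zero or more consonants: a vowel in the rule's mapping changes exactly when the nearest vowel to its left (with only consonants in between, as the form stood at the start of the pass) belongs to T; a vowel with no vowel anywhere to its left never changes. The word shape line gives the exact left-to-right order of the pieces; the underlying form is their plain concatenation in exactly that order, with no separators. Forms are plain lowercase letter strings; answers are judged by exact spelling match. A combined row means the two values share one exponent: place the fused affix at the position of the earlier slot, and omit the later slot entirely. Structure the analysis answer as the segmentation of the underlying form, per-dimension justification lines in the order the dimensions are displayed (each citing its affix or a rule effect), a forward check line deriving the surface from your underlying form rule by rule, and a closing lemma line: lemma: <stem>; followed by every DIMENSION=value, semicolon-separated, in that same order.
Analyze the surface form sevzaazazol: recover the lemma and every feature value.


underlying: sevza-as-az-el
KEL=vo - signalled by the affix -as
TOR=ra - signalled by the affix -el
SUR=ib - signalled by the affix -az
check: sevzaasazel -> sevzaasazel -> sevzaazazel -> sevzaazazel -> sevzaazazol
lemma: sevza; KEL=vo; TOR=ra; SUR=ib


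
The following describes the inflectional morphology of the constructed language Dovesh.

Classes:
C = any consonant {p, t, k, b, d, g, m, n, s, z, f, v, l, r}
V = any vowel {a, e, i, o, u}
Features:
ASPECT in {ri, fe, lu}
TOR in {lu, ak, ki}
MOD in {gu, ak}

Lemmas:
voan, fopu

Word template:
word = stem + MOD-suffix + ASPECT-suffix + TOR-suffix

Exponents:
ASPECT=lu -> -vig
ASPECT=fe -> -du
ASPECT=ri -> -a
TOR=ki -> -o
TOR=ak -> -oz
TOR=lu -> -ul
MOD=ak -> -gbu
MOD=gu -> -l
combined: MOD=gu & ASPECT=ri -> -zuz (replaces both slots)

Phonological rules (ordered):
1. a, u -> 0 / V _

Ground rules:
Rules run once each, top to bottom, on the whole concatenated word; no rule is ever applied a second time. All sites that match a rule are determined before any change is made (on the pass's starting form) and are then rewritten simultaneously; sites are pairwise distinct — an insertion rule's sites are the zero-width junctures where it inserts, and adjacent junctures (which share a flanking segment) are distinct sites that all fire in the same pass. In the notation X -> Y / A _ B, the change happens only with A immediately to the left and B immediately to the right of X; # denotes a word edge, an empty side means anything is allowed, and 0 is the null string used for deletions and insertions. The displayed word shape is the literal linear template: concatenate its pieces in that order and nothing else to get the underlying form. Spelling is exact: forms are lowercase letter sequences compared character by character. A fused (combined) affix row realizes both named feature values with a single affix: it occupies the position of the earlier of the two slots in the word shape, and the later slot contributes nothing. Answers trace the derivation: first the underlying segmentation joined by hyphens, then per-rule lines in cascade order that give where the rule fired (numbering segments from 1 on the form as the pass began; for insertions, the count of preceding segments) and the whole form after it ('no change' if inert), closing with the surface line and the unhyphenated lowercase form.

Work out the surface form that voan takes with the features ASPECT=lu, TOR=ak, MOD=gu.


underlying: voan-l-vig-oz
1. a, u -> 0 / V _: fires at position(s) 3: vonlvigoz
surface: vonlvigoz


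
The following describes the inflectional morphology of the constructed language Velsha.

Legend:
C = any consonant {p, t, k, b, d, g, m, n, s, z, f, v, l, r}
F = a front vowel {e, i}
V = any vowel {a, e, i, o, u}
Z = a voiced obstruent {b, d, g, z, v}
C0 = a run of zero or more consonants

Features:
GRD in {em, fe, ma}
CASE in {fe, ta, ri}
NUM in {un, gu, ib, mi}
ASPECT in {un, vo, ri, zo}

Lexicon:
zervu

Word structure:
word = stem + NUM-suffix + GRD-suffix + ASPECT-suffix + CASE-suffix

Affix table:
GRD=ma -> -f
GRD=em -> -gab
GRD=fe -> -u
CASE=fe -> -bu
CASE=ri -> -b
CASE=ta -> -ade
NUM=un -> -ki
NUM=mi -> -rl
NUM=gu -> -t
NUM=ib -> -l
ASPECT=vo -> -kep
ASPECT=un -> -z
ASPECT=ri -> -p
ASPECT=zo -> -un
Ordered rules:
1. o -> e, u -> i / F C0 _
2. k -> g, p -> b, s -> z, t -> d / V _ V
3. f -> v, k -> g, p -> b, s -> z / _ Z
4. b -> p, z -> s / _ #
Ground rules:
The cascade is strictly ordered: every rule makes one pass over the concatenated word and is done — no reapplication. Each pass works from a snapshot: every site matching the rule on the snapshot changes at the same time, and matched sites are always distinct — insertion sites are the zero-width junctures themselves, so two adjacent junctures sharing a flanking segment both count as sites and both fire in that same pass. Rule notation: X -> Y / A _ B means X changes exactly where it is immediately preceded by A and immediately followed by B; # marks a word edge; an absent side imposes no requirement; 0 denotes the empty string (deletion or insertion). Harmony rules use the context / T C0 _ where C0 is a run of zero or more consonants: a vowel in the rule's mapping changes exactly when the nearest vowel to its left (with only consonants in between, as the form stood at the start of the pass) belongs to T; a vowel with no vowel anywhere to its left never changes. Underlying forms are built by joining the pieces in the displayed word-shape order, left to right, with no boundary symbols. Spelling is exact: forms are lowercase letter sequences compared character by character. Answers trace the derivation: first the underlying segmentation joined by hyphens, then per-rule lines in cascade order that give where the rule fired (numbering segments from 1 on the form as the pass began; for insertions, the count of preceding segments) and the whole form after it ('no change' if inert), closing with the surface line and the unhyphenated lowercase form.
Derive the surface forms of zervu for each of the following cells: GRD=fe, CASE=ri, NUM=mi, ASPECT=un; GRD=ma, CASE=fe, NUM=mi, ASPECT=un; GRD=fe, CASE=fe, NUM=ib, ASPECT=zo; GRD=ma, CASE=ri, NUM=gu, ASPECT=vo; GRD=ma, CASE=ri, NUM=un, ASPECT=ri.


cell GRD=fe, CASE=ri, NUM=mi, ASPECT=un:
underlying: zervu-rl-u-z-b
1. o -> e, u -> i / F C0 _: fires at position(s) 5: zervirluzb
2. k -> g, p -> b, s -> z, t -> d / V _ V: no change
3. f -> v, k -> g, p -> b, s -> z / _ Z: no change
4. b -> p, z -> s / _ #: fires at position(s) 10: zervirluzp
surface: zervirluzp

cell GRD=ma, CASE=fe, NUM=mi, ASPECT=un:
underlying: zervu-rl-f-z-bu
1. o -> e, u -> i / F C0 _: fires at position(s) 5: zervirlfzbu
2. k -> g, p -> b, s -> z, t -> d / V _ V: no change
3. f -> v, k -> g, p -> b, s -> z / _ Z: fires at position(s) 8: zervirlvzbu
4. b -> p, z -> s / _ #: no change
surface: zervirlvzbu

cell GRD=fe, CASE=fe, NUM=ib, ASPECT=zo:
underlying: zervu-l-u-un-bu
1. o -> e, u -> i / F C0 _: fires at position(s) 5: zerviluunbu
2. k -> g, p -> b, s -> z, t -> d / V _ V: no change
3. f -> v, k -> g, p -> b, s -> z / _ Z: no change
4. b -> p, z -> s / _ #: no change
surface: zerviluunbu

cell GRD=ma, CASE=ri, NUM=gu, ASPECT=vo:
underlying: zervu-t-f-kep-b
1. o -> e, u -> i / F C0 _: fires at position(s) 5: zervitfkepb
2. k -> g, p -> b, s -> z, t -> d / V _ V: no change
3. f -> v, k -> g, p -> b, s -> z / _ Z: fires at position(s) 10: zervitfkebb
4. b -> p, z -> s / _ #: fires at position(s) 11: zervitfkebp
surface: zervitfkebp

cell GRD=ma, CASE=ri, NUM=un, ASPECT=ri:
underlying: zervu-ki-f-p-b
1. o -> e, u -> i / F C0 _: fires at position(s) 5: zervikifpb
2. k -> g, p -> b, s -> z, t -> d / V _ V: fires at position(s) 6: zervigifpb
3. f -> v, k -> g, p -> b, s -> z / _ Z: fires at position(s) 9: zervigifbb
4. b -> p, z -> s / _ #: fires at position(s) 10: zervigifbp
surface: zervigifbp


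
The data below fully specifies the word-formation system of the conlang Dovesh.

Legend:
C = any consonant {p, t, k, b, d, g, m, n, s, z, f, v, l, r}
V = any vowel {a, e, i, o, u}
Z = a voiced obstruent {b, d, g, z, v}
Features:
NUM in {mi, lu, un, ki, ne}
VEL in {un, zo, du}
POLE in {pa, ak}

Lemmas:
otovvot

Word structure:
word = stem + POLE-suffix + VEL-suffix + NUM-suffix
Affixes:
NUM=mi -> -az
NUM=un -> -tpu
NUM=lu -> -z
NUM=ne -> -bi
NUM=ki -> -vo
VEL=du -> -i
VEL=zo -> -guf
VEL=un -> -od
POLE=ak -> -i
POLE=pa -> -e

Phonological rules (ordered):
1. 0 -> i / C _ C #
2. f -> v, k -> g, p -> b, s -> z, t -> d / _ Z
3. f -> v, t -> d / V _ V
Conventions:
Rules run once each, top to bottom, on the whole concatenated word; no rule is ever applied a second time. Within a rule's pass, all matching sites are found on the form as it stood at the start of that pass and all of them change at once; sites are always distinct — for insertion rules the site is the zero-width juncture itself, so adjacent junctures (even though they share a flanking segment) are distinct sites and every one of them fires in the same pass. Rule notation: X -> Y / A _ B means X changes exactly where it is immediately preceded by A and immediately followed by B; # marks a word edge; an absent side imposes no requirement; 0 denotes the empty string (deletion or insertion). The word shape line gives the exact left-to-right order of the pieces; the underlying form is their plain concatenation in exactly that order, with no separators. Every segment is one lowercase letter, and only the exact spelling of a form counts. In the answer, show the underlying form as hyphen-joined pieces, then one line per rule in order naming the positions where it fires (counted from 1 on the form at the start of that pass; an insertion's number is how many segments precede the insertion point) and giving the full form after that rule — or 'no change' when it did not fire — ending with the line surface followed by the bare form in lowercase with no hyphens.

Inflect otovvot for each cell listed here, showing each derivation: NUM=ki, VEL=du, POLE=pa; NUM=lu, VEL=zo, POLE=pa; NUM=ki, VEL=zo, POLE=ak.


cell NUM=ki, VEL=du, POLE=pa:
underlying: otovvot-e-i-vo
1. 0 -> i / C _ C #: no change
2. f -> v, k -> g, p -> b, s -> z, t -> d / _ Z: no change
3. f -> v, t -> d / V _ V: fires at position(s) 2, 7: odovvodeivo
surface: odovvodeivo

cell NUM=lu, VEL=zo, POLE=pa:
underlying: otovvot-e-guf-z
1. 0 -> i / C _ C #: inserts after position(s) 11: otovvotegufiz
2. f -> v, k -> g, p -> b, s -> z, t -> d / _ Z: no change
3. f -> v, t -> d / V _ V: fires at position(s) 2, 7, 11: odovvodeguviz
surface: odovvodeguviz

cell NUM=ki, VEL=zo, POLE=ak:
underlying: otovvot-i-guf-vo
1. 0 -> i / C _ C #: no change
2. f -> v, k -> g, p -> b, s -> z, t -> d / _ Z: fires at position(s) 11: otovvotiguvvo
3. f -> v, t -> d / V _ V: fires at position(s) 2, 7: odovvodiguvvo
surface: odovvodiguvvo


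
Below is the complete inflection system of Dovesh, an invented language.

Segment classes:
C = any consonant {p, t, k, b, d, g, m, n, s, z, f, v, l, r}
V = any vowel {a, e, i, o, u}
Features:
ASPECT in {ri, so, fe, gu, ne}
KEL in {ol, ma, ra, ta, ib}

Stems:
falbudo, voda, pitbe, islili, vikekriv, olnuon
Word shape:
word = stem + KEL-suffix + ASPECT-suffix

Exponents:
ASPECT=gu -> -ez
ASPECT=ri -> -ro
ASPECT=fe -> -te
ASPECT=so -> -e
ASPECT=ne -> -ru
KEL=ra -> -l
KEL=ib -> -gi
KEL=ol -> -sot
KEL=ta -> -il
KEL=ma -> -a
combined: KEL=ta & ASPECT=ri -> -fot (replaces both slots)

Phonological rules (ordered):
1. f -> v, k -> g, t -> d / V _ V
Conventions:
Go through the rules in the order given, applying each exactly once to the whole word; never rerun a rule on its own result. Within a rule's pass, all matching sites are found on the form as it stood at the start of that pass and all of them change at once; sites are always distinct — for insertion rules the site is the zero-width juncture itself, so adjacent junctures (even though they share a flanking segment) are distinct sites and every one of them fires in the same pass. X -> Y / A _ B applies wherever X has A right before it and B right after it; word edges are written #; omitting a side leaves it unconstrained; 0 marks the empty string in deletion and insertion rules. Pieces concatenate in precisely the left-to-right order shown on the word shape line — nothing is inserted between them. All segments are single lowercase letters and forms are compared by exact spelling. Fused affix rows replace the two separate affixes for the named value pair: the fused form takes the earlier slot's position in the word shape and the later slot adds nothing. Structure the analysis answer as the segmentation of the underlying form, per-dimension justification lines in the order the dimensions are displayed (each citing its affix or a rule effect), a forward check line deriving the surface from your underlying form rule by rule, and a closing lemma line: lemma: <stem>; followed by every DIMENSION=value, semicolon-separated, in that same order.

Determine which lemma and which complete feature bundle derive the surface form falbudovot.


underlying: falbudo-fot
ASPECT=ri - signalled by the combined affix row
KEL=ta - signalled by the combined affix row
check: falbudofot -> falbudovot
lemma: falbudo; ASPECT=ri; KEL=ta


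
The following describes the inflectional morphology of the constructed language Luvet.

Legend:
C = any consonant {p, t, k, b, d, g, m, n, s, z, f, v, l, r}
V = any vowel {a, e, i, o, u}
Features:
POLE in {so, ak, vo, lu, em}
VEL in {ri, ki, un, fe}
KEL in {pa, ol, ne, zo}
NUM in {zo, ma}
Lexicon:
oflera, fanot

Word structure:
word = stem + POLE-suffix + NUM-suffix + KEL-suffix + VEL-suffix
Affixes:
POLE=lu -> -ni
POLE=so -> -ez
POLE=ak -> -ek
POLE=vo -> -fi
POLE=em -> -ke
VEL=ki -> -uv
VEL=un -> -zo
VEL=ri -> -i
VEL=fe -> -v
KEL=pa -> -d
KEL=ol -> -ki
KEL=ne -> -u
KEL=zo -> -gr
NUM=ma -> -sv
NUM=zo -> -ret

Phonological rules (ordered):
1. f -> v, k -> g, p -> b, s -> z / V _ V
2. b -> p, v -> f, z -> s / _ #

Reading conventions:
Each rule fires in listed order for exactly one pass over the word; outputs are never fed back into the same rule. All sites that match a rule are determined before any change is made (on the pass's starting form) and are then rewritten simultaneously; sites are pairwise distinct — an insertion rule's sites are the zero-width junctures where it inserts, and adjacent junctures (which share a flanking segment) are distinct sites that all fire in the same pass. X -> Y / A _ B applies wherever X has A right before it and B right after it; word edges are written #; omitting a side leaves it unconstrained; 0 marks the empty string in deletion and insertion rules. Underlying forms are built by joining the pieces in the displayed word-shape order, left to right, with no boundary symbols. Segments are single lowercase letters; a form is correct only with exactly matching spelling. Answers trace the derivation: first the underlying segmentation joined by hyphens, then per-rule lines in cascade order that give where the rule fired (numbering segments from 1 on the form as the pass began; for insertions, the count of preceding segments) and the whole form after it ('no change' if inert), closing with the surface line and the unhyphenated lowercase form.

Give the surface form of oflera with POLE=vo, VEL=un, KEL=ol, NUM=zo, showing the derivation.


underlying: oflera-fi-ret-ki-zo
1. f -> v, k -> g, p -> b, s -> z / V _ V: fires at position(s) 7: ofleraviretkizo
2. b -> p, v -> f, z -> s / _ #: no change
surface: ofleraviretkizo


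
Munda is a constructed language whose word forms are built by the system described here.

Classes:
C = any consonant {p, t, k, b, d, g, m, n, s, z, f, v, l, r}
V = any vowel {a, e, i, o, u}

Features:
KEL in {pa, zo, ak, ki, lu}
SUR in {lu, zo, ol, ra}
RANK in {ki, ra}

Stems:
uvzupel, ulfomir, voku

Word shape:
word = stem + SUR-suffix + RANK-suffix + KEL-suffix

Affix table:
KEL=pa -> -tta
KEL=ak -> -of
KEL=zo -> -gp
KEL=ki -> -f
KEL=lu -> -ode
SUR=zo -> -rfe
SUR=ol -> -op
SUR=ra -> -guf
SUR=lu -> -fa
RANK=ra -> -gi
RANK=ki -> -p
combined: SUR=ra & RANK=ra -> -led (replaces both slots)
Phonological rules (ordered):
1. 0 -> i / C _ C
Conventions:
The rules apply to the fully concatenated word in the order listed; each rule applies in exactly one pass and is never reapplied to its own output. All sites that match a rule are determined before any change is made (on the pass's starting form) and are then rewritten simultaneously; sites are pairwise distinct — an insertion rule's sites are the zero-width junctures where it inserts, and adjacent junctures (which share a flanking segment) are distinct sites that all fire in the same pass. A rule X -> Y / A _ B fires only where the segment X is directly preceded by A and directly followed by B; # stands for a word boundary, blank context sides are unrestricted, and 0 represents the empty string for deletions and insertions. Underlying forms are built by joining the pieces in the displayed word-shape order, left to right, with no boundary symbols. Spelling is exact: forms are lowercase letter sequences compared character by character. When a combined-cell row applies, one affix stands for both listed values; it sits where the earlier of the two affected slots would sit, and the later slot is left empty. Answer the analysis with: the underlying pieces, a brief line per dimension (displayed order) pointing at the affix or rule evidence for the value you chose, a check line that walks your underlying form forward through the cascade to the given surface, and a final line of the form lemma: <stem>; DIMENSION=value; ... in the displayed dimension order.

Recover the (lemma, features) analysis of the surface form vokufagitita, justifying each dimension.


underlying: voku-fa-gi-tta
KEL=pa - signalled by the affix -tta
SUR=lu - signalled by the affix -fa
RANK=ra - signalled by the affix -gi
check: vokufagitta -> vokufagitita
lemma: voku; KEL=pa; SUR=lu; RANK=ra


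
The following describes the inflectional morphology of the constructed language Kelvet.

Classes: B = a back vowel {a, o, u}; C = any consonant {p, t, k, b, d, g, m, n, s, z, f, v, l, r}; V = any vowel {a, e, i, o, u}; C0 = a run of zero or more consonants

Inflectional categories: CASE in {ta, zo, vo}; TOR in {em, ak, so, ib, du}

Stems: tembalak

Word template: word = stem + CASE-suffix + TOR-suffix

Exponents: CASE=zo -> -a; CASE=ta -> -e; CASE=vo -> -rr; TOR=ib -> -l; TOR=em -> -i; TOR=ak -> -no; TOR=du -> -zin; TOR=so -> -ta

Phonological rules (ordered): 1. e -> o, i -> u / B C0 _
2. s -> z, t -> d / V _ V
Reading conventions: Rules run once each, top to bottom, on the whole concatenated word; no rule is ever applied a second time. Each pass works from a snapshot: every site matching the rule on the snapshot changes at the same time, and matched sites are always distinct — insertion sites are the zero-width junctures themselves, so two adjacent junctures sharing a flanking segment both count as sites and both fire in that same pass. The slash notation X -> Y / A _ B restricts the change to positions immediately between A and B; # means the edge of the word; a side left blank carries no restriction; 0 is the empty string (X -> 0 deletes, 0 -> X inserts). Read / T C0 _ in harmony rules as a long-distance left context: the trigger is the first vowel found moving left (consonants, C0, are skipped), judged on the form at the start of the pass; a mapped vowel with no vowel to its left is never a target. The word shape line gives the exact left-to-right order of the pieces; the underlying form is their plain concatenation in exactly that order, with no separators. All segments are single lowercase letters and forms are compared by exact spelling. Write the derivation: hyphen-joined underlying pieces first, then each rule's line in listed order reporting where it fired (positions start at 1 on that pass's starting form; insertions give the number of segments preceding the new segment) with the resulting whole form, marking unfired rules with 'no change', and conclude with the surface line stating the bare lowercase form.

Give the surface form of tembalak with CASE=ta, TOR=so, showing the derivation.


underlying: tembalak-e-ta
1. e -> o, i -> u / B C0 _: fires at position(s) 9: tembalakota
2. s -> z, t -> d / V _ V: fires at position(s) 10: tembalakoda
surface: tembalakoda


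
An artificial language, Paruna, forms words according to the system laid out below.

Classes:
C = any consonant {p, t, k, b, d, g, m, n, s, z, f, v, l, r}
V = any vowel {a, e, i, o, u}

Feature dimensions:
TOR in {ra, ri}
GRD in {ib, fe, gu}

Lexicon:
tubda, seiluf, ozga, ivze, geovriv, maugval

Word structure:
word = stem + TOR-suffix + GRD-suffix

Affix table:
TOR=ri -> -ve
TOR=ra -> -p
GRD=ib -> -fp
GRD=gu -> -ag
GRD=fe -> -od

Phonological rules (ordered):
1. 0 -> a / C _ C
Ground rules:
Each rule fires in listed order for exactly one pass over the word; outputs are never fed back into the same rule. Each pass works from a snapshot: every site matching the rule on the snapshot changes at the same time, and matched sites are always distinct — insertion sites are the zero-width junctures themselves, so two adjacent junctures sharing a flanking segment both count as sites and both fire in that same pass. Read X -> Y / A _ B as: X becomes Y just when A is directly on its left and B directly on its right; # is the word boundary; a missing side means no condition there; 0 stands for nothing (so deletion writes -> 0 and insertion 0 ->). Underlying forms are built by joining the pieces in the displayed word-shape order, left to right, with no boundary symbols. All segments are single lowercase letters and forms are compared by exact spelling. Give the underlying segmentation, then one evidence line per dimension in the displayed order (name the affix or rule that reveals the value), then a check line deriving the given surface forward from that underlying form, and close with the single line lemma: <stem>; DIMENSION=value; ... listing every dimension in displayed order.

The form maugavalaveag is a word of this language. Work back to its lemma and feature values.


underlying: maugval-ve-ag
TOR=ri - signalled by the affix -ve
GRD=gu - signalled by the affix -ag
check: maugvalveag -> maugavalaveag
lemma: maugval; TOR=ri; GRD=gu


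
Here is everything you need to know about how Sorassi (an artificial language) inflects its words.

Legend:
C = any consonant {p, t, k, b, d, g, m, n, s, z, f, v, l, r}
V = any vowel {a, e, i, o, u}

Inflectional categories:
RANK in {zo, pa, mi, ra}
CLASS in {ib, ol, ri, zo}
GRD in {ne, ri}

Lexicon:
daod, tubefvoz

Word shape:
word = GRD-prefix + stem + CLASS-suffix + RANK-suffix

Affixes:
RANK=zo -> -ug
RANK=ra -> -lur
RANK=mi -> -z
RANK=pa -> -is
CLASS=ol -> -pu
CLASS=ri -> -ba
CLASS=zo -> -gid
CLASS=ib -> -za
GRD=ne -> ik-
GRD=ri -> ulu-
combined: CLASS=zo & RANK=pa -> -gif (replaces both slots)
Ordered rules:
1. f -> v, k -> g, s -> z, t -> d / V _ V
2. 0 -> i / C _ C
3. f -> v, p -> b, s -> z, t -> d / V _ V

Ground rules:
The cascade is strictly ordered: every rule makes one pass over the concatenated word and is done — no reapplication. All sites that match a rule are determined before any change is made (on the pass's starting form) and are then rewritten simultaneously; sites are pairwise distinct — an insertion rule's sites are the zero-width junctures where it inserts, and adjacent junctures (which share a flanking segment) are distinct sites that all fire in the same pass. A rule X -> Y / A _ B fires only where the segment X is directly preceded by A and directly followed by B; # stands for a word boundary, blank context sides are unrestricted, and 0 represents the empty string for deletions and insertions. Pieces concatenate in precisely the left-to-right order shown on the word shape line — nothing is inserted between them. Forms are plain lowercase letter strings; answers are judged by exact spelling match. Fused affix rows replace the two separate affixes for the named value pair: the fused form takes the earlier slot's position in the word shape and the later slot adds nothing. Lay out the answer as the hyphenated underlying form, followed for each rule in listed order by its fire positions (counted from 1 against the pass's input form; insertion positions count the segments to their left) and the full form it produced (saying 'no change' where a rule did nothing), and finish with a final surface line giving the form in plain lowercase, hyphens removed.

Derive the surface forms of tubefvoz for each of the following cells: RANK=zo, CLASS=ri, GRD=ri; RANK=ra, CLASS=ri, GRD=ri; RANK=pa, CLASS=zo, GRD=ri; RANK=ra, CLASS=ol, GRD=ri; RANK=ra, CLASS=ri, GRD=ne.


cell RANK=zo, CLASS=ri, GRD=ri:
underlying: ulu-tubefvoz-ba-ug
1. f -> v, k -> g, s -> z, t -> d / V _ V: fires at position(s) 4: uludubefvozbaug
2. 0 -> i / C _ C: inserts after position(s) 8, 11: uludubefivozibaug
3. f -> v, p -> b, s -> z, t -> d / V _ V: fires at position(s) 8: uludubevivozibaug
surface: uludubevivozibaug

cell RANK=ra, CLASS=ri, GRD=ri:
underlying: ulu-tubefvoz-ba-lur
1. f -> v, k -> g, s -> z, t -> d / V _ V: fires at position(s) 4: uludubefvozbalur
2. 0 -> i / C _ C: inserts after position(s) 8, 11: uludubefivozibalur
3. f -> v, p -> b, s -> z, t -> d / V _ V: fires at position(s) 8: uludubevivozibalur
surface: uludubevivozibalur

cell RANK=pa, CLASS=zo, GRD=ri:
underlying: ulu-tubefvoz-gif
1. f -> v, k -> g, s -> z, t -> d / V _ V: fires at position(s) 4: uludubefvozgif
2. 0 -> i / C _ C: inserts after position(s) 8, 11: uludubefivozigif
3. f -> v, p -> b, s -> z, t -> d / V _ V: fires at position(s) 8: uludubevivozigif
surface: uludubevivozigif

cell RANK=ra, CLASS=ol, GRD=ri:
underlying: ulu-tubefvoz-pu-lur
1. f -> v, k -> g, s -> z, t -> d / V _ V: fires at position(s) 4: uludubefvozpulur
2. 0 -> i / C _ C: inserts after position(s) 8, 11: uludubefivozipulur
3. f -> v, p -> b, s -> z, t -> d / V _ V: fires at position(s) 8, 14: uludubevivozibulur
surface: uludubevivozibulur

cell RANK=ra, CLASS=ri, GRD=ne:
underlying: ik-tubefvoz-ba-lur
1. f -> v, k -> g, s -> z, t -> d / V _ V: no change
2. 0 -> i / C _ C: inserts after position(s) 2, 7, 10: ikitubefivozibalur
3. f -> v, p -> b, s -> z, t -> d / V _ V: fires at position(s) 4, 8: ikidubevivozibalur
surface: ikidubevivozibalur


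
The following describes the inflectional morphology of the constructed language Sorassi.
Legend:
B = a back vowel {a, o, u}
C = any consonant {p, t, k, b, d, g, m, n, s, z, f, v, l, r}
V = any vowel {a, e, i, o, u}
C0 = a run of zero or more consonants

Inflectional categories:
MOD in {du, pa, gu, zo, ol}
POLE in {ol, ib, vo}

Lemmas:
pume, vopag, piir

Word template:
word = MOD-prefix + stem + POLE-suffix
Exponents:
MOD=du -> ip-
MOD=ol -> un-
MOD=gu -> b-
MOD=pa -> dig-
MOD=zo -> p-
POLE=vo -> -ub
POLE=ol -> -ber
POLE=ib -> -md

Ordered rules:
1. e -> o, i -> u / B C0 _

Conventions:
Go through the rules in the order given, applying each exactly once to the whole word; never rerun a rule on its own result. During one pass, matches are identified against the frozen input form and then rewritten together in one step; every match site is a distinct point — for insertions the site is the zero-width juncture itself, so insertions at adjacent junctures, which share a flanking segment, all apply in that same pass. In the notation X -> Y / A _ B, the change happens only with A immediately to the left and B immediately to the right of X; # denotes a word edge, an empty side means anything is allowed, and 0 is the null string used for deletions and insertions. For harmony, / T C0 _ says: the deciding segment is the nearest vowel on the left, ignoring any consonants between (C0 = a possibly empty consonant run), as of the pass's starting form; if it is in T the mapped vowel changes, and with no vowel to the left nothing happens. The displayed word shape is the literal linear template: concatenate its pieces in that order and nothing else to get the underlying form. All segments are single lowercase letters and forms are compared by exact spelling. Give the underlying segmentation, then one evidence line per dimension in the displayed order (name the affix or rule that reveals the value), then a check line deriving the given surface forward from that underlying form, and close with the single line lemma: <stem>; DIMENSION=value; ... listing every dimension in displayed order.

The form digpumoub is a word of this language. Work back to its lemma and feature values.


underlying: dig-pume-ub
MOD=pa - signalled by the affix dig-
POLE=vo - signalled by the affix -ub
check: digpumeub -> digpumoub
lemma: pume; MOD=pa; POLE=vo
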